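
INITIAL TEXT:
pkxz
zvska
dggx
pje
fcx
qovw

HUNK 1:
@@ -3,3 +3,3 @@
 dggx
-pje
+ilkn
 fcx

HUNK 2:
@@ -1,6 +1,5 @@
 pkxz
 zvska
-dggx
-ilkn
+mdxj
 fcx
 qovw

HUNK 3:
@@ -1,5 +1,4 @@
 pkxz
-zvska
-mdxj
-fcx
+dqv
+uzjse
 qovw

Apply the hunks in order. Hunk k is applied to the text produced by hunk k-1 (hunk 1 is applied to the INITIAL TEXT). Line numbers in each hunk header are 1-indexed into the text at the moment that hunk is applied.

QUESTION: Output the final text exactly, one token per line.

Answer: pkxz
dqv
uzjse
qovw

Derivation:
Hunk 1: at line 3 remove [pje] add [ilkn] -> 6 lines: pkxz zvska dggx ilkn fcx qovw
Hunk 2: at line 1 remove [dggx,ilkn] add [mdxj] -> 5 lines: pkxz zvska mdxj fcx qovw
Hunk 3: at line 1 remove [zvska,mdxj,fcx] add [dqv,uzjse] -> 4 lines: pkxz dqv uzjse qovw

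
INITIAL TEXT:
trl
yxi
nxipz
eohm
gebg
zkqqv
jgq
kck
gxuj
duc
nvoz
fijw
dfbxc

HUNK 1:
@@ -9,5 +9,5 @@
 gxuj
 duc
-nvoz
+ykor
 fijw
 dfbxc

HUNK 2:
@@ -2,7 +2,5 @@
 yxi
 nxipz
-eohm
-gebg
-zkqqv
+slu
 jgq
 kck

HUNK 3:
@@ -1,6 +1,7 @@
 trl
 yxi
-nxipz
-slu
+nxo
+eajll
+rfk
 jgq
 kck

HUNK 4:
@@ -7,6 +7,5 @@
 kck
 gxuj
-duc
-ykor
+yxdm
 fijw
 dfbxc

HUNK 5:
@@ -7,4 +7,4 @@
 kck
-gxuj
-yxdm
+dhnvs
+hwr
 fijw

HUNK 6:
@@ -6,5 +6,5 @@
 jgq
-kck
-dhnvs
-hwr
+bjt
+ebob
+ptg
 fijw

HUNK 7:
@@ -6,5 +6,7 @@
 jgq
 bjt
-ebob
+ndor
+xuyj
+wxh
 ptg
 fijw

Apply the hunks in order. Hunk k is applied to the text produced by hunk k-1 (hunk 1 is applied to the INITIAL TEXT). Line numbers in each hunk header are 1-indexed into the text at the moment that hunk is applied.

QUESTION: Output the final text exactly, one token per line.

Hunk 1: at line 9 remove [nvoz] add [ykor] -> 13 lines: trl yxi nxipz eohm gebg zkqqv jgq kck gxuj duc ykor fijw dfbxc
Hunk 2: at line 2 remove [eohm,gebg,zkqqv] add [slu] -> 11 lines: trl yxi nxipz slu jgq kck gxuj duc ykor fijw dfbxc
Hunk 3: at line 1 remove [nxipz,slu] add [nxo,eajll,rfk] -> 12 lines: trl yxi nxo eajll rfk jgq kck gxuj duc ykor fijw dfbxc
Hunk 4: at line 7 remove [duc,ykor] add [yxdm] -> 11 lines: trl yxi nxo eajll rfk jgq kck gxuj yxdm fijw dfbxc
Hunk 5: at line 7 remove [gxuj,yxdm] add [dhnvs,hwr] -> 11 lines: trl yxi nxo eajll rfk jgq kck dhnvs hwr fijw dfbxc
Hunk 6: at line 6 remove [kck,dhnvs,hwr] add [bjt,ebob,ptg] -> 11 lines: trl yxi nxo eajll rfk jgq bjt ebob ptg fijw dfbxc
Hunk 7: at line 6 remove [ebob] add [ndor,xuyj,wxh] -> 13 lines: trl yxi nxo eajll rfk jgq bjt ndor xuyj wxh ptg fijw dfbxc

Answer: trl
yxi
nxo
eajll
rfk
jgq
bjt
ndor
xuyj
wxh
ptg
fijw
dfbxc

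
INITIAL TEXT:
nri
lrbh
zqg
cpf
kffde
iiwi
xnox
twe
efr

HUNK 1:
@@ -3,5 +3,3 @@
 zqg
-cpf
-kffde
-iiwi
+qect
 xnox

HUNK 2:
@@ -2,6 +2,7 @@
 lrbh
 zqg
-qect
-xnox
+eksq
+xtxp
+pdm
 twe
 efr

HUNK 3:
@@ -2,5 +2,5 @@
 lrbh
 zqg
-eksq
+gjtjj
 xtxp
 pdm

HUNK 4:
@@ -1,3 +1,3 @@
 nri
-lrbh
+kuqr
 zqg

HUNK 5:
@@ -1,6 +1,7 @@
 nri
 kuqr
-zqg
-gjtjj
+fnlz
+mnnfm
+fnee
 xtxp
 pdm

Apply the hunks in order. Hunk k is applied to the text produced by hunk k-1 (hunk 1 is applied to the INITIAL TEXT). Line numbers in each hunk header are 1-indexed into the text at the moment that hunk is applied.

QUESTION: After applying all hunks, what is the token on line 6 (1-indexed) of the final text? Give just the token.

Hunk 1: at line 3 remove [cpf,kffde,iiwi] add [qect] -> 7 lines: nri lrbh zqg qect xnox twe efr
Hunk 2: at line 2 remove [qect,xnox] add [eksq,xtxp,pdm] -> 8 lines: nri lrbh zqg eksq xtxp pdm twe efr
Hunk 3: at line 2 remove [eksq] add [gjtjj] -> 8 lines: nri lrbh zqg gjtjj xtxp pdm twe efr
Hunk 4: at line 1 remove [lrbh] add [kuqr] -> 8 lines: nri kuqr zqg gjtjj xtxp pdm twe efr
Hunk 5: at line 1 remove [zqg,gjtjj] add [fnlz,mnnfm,fnee] -> 9 lines: nri kuqr fnlz mnnfm fnee xtxp pdm twe efr
Final line 6: xtxp

Answer: xtxp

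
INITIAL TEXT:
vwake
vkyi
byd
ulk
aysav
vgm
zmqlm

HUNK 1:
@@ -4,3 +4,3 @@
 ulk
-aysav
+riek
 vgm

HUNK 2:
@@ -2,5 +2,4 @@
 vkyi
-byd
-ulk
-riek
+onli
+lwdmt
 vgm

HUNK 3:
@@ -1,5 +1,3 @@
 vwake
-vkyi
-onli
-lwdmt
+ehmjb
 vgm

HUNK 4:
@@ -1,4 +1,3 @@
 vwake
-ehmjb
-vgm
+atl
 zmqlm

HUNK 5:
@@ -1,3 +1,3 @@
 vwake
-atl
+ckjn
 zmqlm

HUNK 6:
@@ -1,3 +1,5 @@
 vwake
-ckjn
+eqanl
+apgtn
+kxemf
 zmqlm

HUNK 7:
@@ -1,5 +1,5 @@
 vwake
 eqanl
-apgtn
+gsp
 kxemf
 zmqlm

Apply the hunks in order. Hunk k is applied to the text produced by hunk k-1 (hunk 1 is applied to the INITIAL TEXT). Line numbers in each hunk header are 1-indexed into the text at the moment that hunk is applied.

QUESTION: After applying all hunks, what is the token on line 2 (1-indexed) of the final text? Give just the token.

Hunk 1: at line 4 remove [aysav] add [riek] -> 7 lines: vwake vkyi byd ulk riek vgm zmqlm
Hunk 2: at line 2 remove [byd,ulk,riek] add [onli,lwdmt] -> 6 lines: vwake vkyi onli lwdmt vgm zmqlm
Hunk 3: at line 1 remove [vkyi,onli,lwdmt] add [ehmjb] -> 4 lines: vwake ehmjb vgm zmqlm
Hunk 4: at line 1 remove [ehmjb,vgm] add [atl] -> 3 lines: vwake atl zmqlm
Hunk 5: at line 1 remove [atl] add [ckjn] -> 3 lines: vwake ckjn zmqlm
Hunk 6: at line 1 remove [ckjn] add [eqanl,apgtn,kxemf] -> 5 lines: vwake eqanl apgtn kxemf zmqlm
Hunk 7: at line 1 remove [apgtn] add [gsp] -> 5 lines: vwake eqanl gsp kxemf zmqlm
Final line 2: eqanl

Answer: eqanl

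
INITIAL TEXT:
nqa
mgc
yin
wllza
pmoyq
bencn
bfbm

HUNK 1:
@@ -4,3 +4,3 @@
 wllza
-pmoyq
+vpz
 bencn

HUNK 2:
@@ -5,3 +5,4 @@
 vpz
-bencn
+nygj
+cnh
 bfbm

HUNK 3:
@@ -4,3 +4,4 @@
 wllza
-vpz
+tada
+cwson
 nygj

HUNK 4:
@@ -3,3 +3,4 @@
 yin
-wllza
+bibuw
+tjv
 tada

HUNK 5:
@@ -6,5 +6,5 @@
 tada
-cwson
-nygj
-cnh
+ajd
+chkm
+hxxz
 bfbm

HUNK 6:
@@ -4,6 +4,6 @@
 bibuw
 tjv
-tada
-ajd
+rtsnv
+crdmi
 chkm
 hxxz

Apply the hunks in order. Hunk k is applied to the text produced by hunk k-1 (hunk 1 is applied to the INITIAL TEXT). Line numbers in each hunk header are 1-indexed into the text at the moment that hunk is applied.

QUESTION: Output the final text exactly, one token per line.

Answer: nqa
mgc
yin
bibuw
tjv
rtsnv
crdmi
chkm
hxxz
bfbm

Derivation:
Hunk 1: at line 4 remove [pmoyq] add [vpz] -> 7 lines: nqa mgc yin wllza vpz bencn bfbm
Hunk 2: at line 5 remove [bencn] add [nygj,cnh] -> 8 lines: nqa mgc yin wllza vpz nygj cnh bfbm
Hunk 3: at line 4 remove [vpz] add [tada,cwson] -> 9 lines: nqa mgc yin wllza tada cwson nygj cnh bfbm
Hunk 4: at line 3 remove [wllza] add [bibuw,tjv] -> 10 lines: nqa mgc yin bibuw tjv tada cwson nygj cnh bfbm
Hunk 5: at line 6 remove [cwson,nygj,cnh] add [ajd,chkm,hxxz] -> 10 lines: nqa mgc yin bibuw tjv tada ajd chkm hxxz bfbm
Hunk 6: at line 4 remove [tada,ajd] add [rtsnv,crdmi] -> 10 lines: nqa mgc yin bibuw tjv rtsnv crdmi chkm hxxz bfbm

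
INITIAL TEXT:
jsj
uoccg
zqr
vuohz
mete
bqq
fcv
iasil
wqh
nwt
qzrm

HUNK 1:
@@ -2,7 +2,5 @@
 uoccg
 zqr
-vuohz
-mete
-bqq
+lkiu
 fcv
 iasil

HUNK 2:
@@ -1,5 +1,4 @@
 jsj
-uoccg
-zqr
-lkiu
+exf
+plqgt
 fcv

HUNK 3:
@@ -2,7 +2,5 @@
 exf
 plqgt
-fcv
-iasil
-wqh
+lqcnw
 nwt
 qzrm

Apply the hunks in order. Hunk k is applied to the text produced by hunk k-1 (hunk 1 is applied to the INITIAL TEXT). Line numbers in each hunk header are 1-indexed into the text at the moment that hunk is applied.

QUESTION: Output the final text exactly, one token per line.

Answer: jsj
exf
plqgt
lqcnw
nwt
qzrm

Derivation:
Hunk 1: at line 2 remove [vuohz,mete,bqq] add [lkiu] -> 9 lines: jsj uoccg zqr lkiu fcv iasil wqh nwt qzrm
Hunk 2: at line 1 remove [uoccg,zqr,lkiu] add [exf,plqgt] -> 8 lines: jsj exf plqgt fcv iasil wqh nwt qzrm
Hunk 3: at line 2 remove [fcv,iasil,wqh] add [lqcnw] -> 6 lines: jsj exf plqgt lqcnw nwt qzrm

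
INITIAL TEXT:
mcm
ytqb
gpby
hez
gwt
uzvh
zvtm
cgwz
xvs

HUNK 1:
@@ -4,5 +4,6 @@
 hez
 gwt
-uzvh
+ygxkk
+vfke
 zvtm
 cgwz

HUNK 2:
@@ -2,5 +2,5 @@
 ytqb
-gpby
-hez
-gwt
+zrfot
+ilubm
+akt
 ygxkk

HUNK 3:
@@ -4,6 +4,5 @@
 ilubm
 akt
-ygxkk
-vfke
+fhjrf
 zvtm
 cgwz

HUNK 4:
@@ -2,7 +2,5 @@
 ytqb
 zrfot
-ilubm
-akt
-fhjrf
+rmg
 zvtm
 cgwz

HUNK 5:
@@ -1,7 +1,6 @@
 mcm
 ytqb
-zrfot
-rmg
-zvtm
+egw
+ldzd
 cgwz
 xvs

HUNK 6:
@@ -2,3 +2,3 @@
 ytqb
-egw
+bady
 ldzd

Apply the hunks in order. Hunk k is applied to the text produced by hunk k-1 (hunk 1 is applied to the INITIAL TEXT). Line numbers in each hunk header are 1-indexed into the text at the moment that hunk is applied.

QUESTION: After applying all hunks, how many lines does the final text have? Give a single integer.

Hunk 1: at line 4 remove [uzvh] add [ygxkk,vfke] -> 10 lines: mcm ytqb gpby hez gwt ygxkk vfke zvtm cgwz xvs
Hunk 2: at line 2 remove [gpby,hez,gwt] add [zrfot,ilubm,akt] -> 10 lines: mcm ytqb zrfot ilubm akt ygxkk vfke zvtm cgwz xvs
Hunk 3: at line 4 remove [ygxkk,vfke] add [fhjrf] -> 9 lines: mcm ytqb zrfot ilubm akt fhjrf zvtm cgwz xvs
Hunk 4: at line 2 remove [ilubm,akt,fhjrf] add [rmg] -> 7 lines: mcm ytqb zrfot rmg zvtm cgwz xvs
Hunk 5: at line 1 remove [zrfot,rmg,zvtm] add [egw,ldzd] -> 6 lines: mcm ytqb egw ldzd cgwz xvs
Hunk 6: at line 2 remove [egw] add [bady] -> 6 lines: mcm ytqb bady ldzd cgwz xvs
Final line count: 6

Answer: 6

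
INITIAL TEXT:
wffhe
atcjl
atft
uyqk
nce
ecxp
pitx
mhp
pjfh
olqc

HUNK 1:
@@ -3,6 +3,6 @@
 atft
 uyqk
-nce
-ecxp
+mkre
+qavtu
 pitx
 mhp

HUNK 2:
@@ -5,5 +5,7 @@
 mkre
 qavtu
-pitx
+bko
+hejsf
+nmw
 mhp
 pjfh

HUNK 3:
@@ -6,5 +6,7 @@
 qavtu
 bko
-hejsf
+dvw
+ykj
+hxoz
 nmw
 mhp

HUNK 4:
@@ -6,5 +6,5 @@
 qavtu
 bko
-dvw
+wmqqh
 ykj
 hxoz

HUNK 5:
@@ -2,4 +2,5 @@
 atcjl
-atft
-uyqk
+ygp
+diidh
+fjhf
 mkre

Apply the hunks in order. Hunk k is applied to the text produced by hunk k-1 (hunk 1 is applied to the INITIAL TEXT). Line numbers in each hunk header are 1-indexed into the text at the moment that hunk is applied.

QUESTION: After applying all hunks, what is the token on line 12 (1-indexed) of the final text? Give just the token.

Answer: nmw

Derivation:
Hunk 1: at line 3 remove [nce,ecxp] add [mkre,qavtu] -> 10 lines: wffhe atcjl atft uyqk mkre qavtu pitx mhp pjfh olqc
Hunk 2: at line 5 remove [pitx] add [bko,hejsf,nmw] -> 12 lines: wffhe atcjl atft uyqk mkre qavtu bko hejsf nmw mhp pjfh olqc
Hunk 3: at line 6 remove [hejsf] add [dvw,ykj,hxoz] -> 14 lines: wffhe atcjl atft uyqk mkre qavtu bko dvw ykj hxoz nmw mhp pjfh olqc
Hunk 4: at line 6 remove [dvw] add [wmqqh] -> 14 lines: wffhe atcjl atft uyqk mkre qavtu bko wmqqh ykj hxoz nmw mhp pjfh olqc
Hunk 5: at line 2 remove [atft,uyqk] add [ygp,diidh,fjhf] -> 15 lines: wffhe atcjl ygp diidh fjhf mkre qavtu bko wmqqh ykj hxoz nmw mhp pjfh olqc
Final line 12: nmw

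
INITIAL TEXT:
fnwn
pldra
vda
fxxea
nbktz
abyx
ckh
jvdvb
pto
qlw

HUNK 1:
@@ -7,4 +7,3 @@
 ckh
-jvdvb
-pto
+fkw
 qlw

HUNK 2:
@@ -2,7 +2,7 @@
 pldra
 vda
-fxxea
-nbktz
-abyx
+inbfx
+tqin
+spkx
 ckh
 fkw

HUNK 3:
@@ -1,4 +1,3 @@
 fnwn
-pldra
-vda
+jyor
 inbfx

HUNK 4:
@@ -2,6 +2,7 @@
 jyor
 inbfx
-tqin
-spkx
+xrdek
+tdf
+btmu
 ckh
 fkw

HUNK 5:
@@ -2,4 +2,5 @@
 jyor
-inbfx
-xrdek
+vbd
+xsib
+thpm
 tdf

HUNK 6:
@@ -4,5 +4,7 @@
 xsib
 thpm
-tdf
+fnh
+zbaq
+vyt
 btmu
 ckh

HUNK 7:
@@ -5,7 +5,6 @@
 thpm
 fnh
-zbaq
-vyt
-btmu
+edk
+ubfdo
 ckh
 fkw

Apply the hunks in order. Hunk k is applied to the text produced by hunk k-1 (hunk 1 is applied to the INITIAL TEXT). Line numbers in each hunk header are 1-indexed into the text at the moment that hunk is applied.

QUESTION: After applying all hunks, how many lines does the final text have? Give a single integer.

Answer: 11

Derivation:
Hunk 1: at line 7 remove [jvdvb,pto] add [fkw] -> 9 lines: fnwn pldra vda fxxea nbktz abyx ckh fkw qlw
Hunk 2: at line 2 remove [fxxea,nbktz,abyx] add [inbfx,tqin,spkx] -> 9 lines: fnwn pldra vda inbfx tqin spkx ckh fkw qlw
Hunk 3: at line 1 remove [pldra,vda] add [jyor] -> 8 lines: fnwn jyor inbfx tqin spkx ckh fkw qlw
Hunk 4: at line 2 remove [tqin,spkx] add [xrdek,tdf,btmu] -> 9 lines: fnwn jyor inbfx xrdek tdf btmu ckh fkw qlw
Hunk 5: at line 2 remove [inbfx,xrdek] add [vbd,xsib,thpm] -> 10 lines: fnwn jyor vbd xsib thpm tdf btmu ckh fkw qlw
Hunk 6: at line 4 remove [tdf] add [fnh,zbaq,vyt] -> 12 lines: fnwn jyor vbd xsib thpm fnh zbaq vyt btmu ckh fkw qlw
Hunk 7: at line 5 remove [zbaq,vyt,btmu] add [edk,ubfdo] -> 11 lines: fnwn jyor vbd xsib thpm fnh edk ubfdo ckh fkw qlw
Final line count: 11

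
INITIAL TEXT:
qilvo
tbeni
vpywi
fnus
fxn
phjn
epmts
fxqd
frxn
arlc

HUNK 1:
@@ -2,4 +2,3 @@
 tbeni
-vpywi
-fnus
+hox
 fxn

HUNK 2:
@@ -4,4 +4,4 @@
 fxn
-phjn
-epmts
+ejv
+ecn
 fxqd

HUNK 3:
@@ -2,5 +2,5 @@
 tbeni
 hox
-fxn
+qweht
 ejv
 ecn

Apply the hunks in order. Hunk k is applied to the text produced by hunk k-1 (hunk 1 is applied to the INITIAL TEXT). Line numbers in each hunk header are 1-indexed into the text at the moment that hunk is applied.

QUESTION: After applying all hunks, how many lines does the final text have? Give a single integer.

Answer: 9

Derivation:
Hunk 1: at line 2 remove [vpywi,fnus] add [hox] -> 9 lines: qilvo tbeni hox fxn phjn epmts fxqd frxn arlc
Hunk 2: at line 4 remove [phjn,epmts] add [ejv,ecn] -> 9 lines: qilvo tbeni hox fxn ejv ecn fxqd frxn arlc
Hunk 3: at line 2 remove [fxn] add [qweht] -> 9 lines: qilvo tbeni hox qweht ejv ecn fxqd frxn arlc
Final line count: 9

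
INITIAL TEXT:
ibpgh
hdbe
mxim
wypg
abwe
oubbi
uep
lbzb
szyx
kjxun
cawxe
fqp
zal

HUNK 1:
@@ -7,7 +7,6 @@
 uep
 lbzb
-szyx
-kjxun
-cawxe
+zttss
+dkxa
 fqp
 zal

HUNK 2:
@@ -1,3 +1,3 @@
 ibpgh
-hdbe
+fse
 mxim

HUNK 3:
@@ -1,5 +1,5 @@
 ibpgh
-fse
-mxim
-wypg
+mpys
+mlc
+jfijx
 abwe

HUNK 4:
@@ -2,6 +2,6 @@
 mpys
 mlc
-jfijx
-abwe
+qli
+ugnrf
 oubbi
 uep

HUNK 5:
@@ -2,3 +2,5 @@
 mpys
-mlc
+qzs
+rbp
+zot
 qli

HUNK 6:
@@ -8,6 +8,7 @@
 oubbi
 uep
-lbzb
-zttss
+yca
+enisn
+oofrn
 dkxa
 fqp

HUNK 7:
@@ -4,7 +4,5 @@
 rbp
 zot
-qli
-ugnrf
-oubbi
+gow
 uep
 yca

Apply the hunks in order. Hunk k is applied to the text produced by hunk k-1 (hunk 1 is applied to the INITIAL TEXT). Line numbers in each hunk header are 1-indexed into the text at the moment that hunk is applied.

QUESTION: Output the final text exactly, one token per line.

Answer: ibpgh
mpys
qzs
rbp
zot
gow
uep
yca
enisn
oofrn
dkxa
fqp
zal

Derivation:
Hunk 1: at line 7 remove [szyx,kjxun,cawxe] add [zttss,dkxa] -> 12 lines: ibpgh hdbe mxim wypg abwe oubbi uep lbzb zttss dkxa fqp zal
Hunk 2: at line 1 remove [hdbe] add [fse] -> 12 lines: ibpgh fse mxim wypg abwe oubbi uep lbzb zttss dkxa fqp zal
Hunk 3: at line 1 remove [fse,mxim,wypg] add [mpys,mlc,jfijx] -> 12 lines: ibpgh mpys mlc jfijx abwe oubbi uep lbzb zttss dkxa fqp zal
Hunk 4: at line 2 remove [jfijx,abwe] add [qli,ugnrf] -> 12 lines: ibpgh mpys mlc qli ugnrf oubbi uep lbzb zttss dkxa fqp zal
Hunk 5: at line 2 remove [mlc] add [qzs,rbp,zot] -> 14 lines: ibpgh mpys qzs rbp zot qli ugnrf oubbi uep lbzb zttss dkxa fqp zal
Hunk 6: at line 8 remove [lbzb,zttss] add [yca,enisn,oofrn] -> 15 lines: ibpgh mpys qzs rbp zot qli ugnrf oubbi uep yca enisn oofrn dkxa fqp zal
Hunk 7: at line 4 remove [qli,ugnrf,oubbi] add [gow] -> 13 lines: ibpgh mpys qzs rbp zot gow uep yca enisn oofrn dkxa fqp zal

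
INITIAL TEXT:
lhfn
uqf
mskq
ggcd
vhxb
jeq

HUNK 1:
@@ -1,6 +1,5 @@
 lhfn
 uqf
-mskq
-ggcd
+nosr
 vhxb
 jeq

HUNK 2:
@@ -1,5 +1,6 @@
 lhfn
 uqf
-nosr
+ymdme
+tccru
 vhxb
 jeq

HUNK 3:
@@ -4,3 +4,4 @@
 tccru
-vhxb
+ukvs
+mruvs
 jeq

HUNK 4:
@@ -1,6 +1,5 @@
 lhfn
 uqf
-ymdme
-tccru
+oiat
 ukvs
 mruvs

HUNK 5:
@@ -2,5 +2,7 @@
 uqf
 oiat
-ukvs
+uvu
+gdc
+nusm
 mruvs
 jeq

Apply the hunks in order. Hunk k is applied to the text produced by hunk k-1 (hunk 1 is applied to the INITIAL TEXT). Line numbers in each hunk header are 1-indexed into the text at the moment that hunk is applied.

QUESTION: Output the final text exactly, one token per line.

Answer: lhfn
uqf
oiat
uvu
gdc
nusm
mruvs
jeq

Derivation:
Hunk 1: at line 1 remove [mskq,ggcd] add [nosr] -> 5 lines: lhfn uqf nosr vhxb jeq
Hunk 2: at line 1 remove [nosr] add [ymdme,tccru] -> 6 lines: lhfn uqf ymdme tccru vhxb jeq
Hunk 3: at line 4 remove [vhxb] add [ukvs,mruvs] -> 7 lines: lhfn uqf ymdme tccru ukvs mruvs jeq
Hunk 4: at line 1 remove [ymdme,tccru] add [oiat] -> 6 lines: lhfn uqf oiat ukvs mruvs jeq
Hunk 5: at line 2 remove [ukvs] add [uvu,gdc,nusm] -> 8 lines: lhfn uqf oiat uvu gdc nusm mruvs jeq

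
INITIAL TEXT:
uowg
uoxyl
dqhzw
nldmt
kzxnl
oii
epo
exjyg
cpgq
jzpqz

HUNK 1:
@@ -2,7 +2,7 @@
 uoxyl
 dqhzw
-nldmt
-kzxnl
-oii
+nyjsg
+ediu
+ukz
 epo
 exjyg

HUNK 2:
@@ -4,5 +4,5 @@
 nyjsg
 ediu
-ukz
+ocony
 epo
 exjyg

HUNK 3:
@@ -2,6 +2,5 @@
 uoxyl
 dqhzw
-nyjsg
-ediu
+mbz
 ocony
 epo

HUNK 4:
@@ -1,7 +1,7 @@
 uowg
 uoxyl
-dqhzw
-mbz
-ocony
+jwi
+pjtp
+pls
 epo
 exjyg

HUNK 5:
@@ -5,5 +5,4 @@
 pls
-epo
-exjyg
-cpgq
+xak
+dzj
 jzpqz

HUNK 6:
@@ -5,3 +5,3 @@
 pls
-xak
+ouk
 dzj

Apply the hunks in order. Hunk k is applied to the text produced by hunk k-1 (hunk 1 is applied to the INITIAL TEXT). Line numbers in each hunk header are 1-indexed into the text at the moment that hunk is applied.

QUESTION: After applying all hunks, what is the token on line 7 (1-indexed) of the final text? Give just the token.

Answer: dzj

Derivation:
Hunk 1: at line 2 remove [nldmt,kzxnl,oii] add [nyjsg,ediu,ukz] -> 10 lines: uowg uoxyl dqhzw nyjsg ediu ukz epo exjyg cpgq jzpqz
Hunk 2: at line 4 remove [ukz] add [ocony] -> 10 lines: uowg uoxyl dqhzw nyjsg ediu ocony epo exjyg cpgq jzpqz
Hunk 3: at line 2 remove [nyjsg,ediu] add [mbz] -> 9 lines: uowg uoxyl dqhzw mbz ocony epo exjyg cpgq jzpqz
Hunk 4: at line 1 remove [dqhzw,mbz,ocony] add [jwi,pjtp,pls] -> 9 lines: uowg uoxyl jwi pjtp pls epo exjyg cpgq jzpqz
Hunk 5: at line 5 remove [epo,exjyg,cpgq] add [xak,dzj] -> 8 lines: uowg uoxyl jwi pjtp pls xak dzj jzpqz
Hunk 6: at line 5 remove [xak] add [ouk] -> 8 lines: uowg uoxyl jwi pjtp pls ouk dzj jzpqz
Final line 7: dzj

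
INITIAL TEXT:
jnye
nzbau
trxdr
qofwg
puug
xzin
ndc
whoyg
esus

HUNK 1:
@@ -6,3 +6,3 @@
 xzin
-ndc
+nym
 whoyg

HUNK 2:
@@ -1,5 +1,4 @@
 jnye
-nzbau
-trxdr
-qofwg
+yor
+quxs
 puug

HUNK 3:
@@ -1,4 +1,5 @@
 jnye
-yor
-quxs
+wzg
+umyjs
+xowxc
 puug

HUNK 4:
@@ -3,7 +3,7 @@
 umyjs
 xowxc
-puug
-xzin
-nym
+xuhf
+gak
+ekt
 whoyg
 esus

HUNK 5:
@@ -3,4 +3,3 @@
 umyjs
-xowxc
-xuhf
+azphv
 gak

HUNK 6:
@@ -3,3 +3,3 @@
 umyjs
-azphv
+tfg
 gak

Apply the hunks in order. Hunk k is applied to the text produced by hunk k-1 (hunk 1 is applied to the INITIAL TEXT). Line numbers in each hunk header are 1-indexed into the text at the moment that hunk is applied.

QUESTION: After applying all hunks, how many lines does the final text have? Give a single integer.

Hunk 1: at line 6 remove [ndc] add [nym] -> 9 lines: jnye nzbau trxdr qofwg puug xzin nym whoyg esus
Hunk 2: at line 1 remove [nzbau,trxdr,qofwg] add [yor,quxs] -> 8 lines: jnye yor quxs puug xzin nym whoyg esus
Hunk 3: at line 1 remove [yor,quxs] add [wzg,umyjs,xowxc] -> 9 lines: jnye wzg umyjs xowxc puug xzin nym whoyg esus
Hunk 4: at line 3 remove [puug,xzin,nym] add [xuhf,gak,ekt] -> 9 lines: jnye wzg umyjs xowxc xuhf gak ekt whoyg esus
Hunk 5: at line 3 remove [xowxc,xuhf] add [azphv] -> 8 lines: jnye wzg umyjs azphv gak ekt whoyg esus
Hunk 6: at line 3 remove [azphv] add [tfg] -> 8 lines: jnye wzg umyjs tfg gak ekt whoyg esus
Final line count: 8

Answer: 8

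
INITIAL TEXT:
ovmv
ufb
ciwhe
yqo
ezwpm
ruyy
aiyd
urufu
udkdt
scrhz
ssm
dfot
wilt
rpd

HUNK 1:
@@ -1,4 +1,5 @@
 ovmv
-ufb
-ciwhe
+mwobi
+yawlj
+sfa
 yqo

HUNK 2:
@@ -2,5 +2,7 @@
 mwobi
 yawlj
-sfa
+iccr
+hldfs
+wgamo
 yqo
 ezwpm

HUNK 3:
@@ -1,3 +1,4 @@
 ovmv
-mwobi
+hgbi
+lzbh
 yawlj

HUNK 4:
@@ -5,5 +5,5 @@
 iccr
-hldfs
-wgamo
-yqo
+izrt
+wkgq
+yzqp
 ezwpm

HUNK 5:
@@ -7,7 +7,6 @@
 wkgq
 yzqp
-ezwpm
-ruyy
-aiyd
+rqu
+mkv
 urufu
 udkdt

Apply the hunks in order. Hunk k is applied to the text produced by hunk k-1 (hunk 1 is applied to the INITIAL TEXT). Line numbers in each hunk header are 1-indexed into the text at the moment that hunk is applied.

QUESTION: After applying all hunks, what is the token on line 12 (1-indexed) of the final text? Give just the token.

Answer: udkdt

Derivation:
Hunk 1: at line 1 remove [ufb,ciwhe] add [mwobi,yawlj,sfa] -> 15 lines: ovmv mwobi yawlj sfa yqo ezwpm ruyy aiyd urufu udkdt scrhz ssm dfot wilt rpd
Hunk 2: at line 2 remove [sfa] add [iccr,hldfs,wgamo] -> 17 lines: ovmv mwobi yawlj iccr hldfs wgamo yqo ezwpm ruyy aiyd urufu udkdt scrhz ssm dfot wilt rpd
Hunk 3: at line 1 remove [mwobi] add [hgbi,lzbh] -> 18 lines: ovmv hgbi lzbh yawlj iccr hldfs wgamo yqo ezwpm ruyy aiyd urufu udkdt scrhz ssm dfot wilt rpd
Hunk 4: at line 5 remove [hldfs,wgamo,yqo] add [izrt,wkgq,yzqp] -> 18 lines: ovmv hgbi lzbh yawlj iccr izrt wkgq yzqp ezwpm ruyy aiyd urufu udkdt scrhz ssm dfot wilt rpd
Hunk 5: at line 7 remove [ezwpm,ruyy,aiyd] add [rqu,mkv] -> 17 lines: ovmv hgbi lzbh yawlj iccr izrt wkgq yzqp rqu mkv urufu udkdt scrhz ssm dfot wilt rpd
Final line 12: udkdt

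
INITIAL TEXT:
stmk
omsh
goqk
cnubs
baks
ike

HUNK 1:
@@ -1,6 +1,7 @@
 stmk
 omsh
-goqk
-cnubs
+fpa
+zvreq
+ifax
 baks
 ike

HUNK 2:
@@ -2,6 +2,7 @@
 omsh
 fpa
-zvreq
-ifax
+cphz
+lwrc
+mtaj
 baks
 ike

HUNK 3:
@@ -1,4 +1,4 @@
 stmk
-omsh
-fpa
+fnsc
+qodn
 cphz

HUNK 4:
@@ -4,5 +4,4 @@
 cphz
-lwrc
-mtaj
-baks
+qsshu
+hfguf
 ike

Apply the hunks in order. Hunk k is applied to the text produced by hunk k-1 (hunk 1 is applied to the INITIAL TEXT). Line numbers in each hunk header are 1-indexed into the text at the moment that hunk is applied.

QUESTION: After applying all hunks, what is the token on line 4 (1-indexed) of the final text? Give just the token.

Hunk 1: at line 1 remove [goqk,cnubs] add [fpa,zvreq,ifax] -> 7 lines: stmk omsh fpa zvreq ifax baks ike
Hunk 2: at line 2 remove [zvreq,ifax] add [cphz,lwrc,mtaj] -> 8 lines: stmk omsh fpa cphz lwrc mtaj baks ike
Hunk 3: at line 1 remove [omsh,fpa] add [fnsc,qodn] -> 8 lines: stmk fnsc qodn cphz lwrc mtaj baks ike
Hunk 4: at line 4 remove [lwrc,mtaj,baks] add [qsshu,hfguf] -> 7 lines: stmk fnsc qodn cphz qsshu hfguf ike
Final line 4: cphz

Answer: cphz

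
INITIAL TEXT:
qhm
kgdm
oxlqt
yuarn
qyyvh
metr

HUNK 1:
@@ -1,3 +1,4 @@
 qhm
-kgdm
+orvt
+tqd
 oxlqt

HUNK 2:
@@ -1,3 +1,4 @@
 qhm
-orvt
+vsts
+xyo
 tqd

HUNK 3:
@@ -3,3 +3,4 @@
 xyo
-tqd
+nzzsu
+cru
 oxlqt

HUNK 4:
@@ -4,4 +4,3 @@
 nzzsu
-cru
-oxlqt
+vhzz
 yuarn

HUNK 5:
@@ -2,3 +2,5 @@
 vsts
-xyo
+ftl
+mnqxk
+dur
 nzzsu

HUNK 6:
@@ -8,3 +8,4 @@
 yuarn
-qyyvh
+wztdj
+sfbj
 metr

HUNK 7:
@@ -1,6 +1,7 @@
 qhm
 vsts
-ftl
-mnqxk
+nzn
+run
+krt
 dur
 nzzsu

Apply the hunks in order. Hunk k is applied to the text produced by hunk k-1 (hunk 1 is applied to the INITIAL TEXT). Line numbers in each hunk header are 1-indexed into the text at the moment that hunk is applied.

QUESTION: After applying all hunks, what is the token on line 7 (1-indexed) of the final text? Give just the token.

Answer: nzzsu

Derivation:
Hunk 1: at line 1 remove [kgdm] add [orvt,tqd] -> 7 lines: qhm orvt tqd oxlqt yuarn qyyvh metr
Hunk 2: at line 1 remove [orvt] add [vsts,xyo] -> 8 lines: qhm vsts xyo tqd oxlqt yuarn qyyvh metr
Hunk 3: at line 3 remove [tqd] add [nzzsu,cru] -> 9 lines: qhm vsts xyo nzzsu cru oxlqt yuarn qyyvh metr
Hunk 4: at line 4 remove [cru,oxlqt] add [vhzz] -> 8 lines: qhm vsts xyo nzzsu vhzz yuarn qyyvh metr
Hunk 5: at line 2 remove [xyo] add [ftl,mnqxk,dur] -> 10 lines: qhm vsts ftl mnqxk dur nzzsu vhzz yuarn qyyvh metr
Hunk 6: at line 8 remove [qyyvh] add [wztdj,sfbj] -> 11 lines: qhm vsts ftl mnqxk dur nzzsu vhzz yuarn wztdj sfbj metr
Hunk 7: at line 1 remove [ftl,mnqxk] add [nzn,run,krt] -> 12 lines: qhm vsts nzn run krt dur nzzsu vhzz yuarn wztdj sfbj metr
Final line 7: nzzsu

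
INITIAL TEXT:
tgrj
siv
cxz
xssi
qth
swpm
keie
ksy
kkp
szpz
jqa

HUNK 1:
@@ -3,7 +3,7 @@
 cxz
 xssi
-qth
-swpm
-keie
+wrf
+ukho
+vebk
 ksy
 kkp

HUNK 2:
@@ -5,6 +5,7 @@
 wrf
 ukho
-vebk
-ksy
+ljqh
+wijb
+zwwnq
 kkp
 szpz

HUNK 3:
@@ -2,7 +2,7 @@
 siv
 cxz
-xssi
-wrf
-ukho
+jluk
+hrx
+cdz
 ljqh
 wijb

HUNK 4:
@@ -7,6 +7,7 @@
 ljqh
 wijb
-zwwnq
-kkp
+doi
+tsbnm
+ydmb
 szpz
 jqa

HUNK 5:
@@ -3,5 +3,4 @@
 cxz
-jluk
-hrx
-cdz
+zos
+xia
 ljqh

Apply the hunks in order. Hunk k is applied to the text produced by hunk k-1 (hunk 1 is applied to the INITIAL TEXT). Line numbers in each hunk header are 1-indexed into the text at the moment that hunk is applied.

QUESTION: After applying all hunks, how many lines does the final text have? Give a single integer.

Hunk 1: at line 3 remove [qth,swpm,keie] add [wrf,ukho,vebk] -> 11 lines: tgrj siv cxz xssi wrf ukho vebk ksy kkp szpz jqa
Hunk 2: at line 5 remove [vebk,ksy] add [ljqh,wijb,zwwnq] -> 12 lines: tgrj siv cxz xssi wrf ukho ljqh wijb zwwnq kkp szpz jqa
Hunk 3: at line 2 remove [xssi,wrf,ukho] add [jluk,hrx,cdz] -> 12 lines: tgrj siv cxz jluk hrx cdz ljqh wijb zwwnq kkp szpz jqa
Hunk 4: at line 7 remove [zwwnq,kkp] add [doi,tsbnm,ydmb] -> 13 lines: tgrj siv cxz jluk hrx cdz ljqh wijb doi tsbnm ydmb szpz jqa
Hunk 5: at line 3 remove [jluk,hrx,cdz] add [zos,xia] -> 12 lines: tgrj siv cxz zos xia ljqh wijb doi tsbnm ydmb szpz jqa
Final line count: 12

Answer: 12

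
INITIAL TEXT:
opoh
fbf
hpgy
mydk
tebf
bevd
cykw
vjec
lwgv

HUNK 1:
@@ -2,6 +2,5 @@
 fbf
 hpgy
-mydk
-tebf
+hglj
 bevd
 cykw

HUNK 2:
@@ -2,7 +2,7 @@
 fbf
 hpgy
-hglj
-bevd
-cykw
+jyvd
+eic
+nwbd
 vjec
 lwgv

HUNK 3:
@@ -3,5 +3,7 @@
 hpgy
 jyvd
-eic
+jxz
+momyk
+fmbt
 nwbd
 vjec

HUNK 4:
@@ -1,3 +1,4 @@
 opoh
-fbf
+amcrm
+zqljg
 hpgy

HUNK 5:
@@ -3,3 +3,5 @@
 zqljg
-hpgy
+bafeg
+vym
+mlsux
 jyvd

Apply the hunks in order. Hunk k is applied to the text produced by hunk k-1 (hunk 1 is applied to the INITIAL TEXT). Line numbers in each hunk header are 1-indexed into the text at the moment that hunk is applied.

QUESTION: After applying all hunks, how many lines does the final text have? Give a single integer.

Hunk 1: at line 2 remove [mydk,tebf] add [hglj] -> 8 lines: opoh fbf hpgy hglj bevd cykw vjec lwgv
Hunk 2: at line 2 remove [hglj,bevd,cykw] add [jyvd,eic,nwbd] -> 8 lines: opoh fbf hpgy jyvd eic nwbd vjec lwgv
Hunk 3: at line 3 remove [eic] add [jxz,momyk,fmbt] -> 10 lines: opoh fbf hpgy jyvd jxz momyk fmbt nwbd vjec lwgv
Hunk 4: at line 1 remove [fbf] add [amcrm,zqljg] -> 11 lines: opoh amcrm zqljg hpgy jyvd jxz momyk fmbt nwbd vjec lwgv
Hunk 5: at line 3 remove [hpgy] add [bafeg,vym,mlsux] -> 13 lines: opoh amcrm zqljg bafeg vym mlsux jyvd jxz momyk fmbt nwbd vjec lwgv
Final line count: 13

Answer: 13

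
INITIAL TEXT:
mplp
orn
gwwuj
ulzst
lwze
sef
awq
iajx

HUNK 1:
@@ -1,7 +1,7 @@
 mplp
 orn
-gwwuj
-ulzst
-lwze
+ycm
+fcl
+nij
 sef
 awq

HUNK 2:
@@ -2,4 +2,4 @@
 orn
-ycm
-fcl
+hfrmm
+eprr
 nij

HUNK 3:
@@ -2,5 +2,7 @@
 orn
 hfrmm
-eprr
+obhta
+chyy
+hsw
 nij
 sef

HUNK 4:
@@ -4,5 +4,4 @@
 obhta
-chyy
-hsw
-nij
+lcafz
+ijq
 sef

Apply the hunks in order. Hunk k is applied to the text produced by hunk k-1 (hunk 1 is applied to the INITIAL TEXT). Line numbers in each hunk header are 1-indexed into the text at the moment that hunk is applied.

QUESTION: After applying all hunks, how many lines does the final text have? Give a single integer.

Answer: 9

Derivation:
Hunk 1: at line 1 remove [gwwuj,ulzst,lwze] add [ycm,fcl,nij] -> 8 lines: mplp orn ycm fcl nij sef awq iajx
Hunk 2: at line 2 remove [ycm,fcl] add [hfrmm,eprr] -> 8 lines: mplp orn hfrmm eprr nij sef awq iajx
Hunk 3: at line 2 remove [eprr] add [obhta,chyy,hsw] -> 10 lines: mplp orn hfrmm obhta chyy hsw nij sef awq iajx
Hunk 4: at line 4 remove [chyy,hsw,nij] add [lcafz,ijq] -> 9 lines: mplp orn hfrmm obhta lcafz ijq sef awq iajx
Final line count: 9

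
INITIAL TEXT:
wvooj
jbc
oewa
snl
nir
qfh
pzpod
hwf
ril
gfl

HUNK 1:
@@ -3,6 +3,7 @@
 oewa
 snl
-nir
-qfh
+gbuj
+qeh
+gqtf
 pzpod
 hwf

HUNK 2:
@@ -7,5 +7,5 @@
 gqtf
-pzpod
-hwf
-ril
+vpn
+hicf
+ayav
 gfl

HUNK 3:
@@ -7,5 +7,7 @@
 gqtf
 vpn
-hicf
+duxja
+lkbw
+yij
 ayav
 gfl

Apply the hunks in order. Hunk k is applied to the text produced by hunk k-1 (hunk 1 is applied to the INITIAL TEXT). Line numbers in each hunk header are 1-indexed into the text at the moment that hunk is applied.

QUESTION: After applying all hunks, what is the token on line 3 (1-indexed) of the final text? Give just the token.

Hunk 1: at line 3 remove [nir,qfh] add [gbuj,qeh,gqtf] -> 11 lines: wvooj jbc oewa snl gbuj qeh gqtf pzpod hwf ril gfl
Hunk 2: at line 7 remove [pzpod,hwf,ril] add [vpn,hicf,ayav] -> 11 lines: wvooj jbc oewa snl gbuj qeh gqtf vpn hicf ayav gfl
Hunk 3: at line 7 remove [hicf] add [duxja,lkbw,yij] -> 13 lines: wvooj jbc oewa snl gbuj qeh gqtf vpn duxja lkbw yij ayav gfl
Final line 3: oewa

Answer: oewa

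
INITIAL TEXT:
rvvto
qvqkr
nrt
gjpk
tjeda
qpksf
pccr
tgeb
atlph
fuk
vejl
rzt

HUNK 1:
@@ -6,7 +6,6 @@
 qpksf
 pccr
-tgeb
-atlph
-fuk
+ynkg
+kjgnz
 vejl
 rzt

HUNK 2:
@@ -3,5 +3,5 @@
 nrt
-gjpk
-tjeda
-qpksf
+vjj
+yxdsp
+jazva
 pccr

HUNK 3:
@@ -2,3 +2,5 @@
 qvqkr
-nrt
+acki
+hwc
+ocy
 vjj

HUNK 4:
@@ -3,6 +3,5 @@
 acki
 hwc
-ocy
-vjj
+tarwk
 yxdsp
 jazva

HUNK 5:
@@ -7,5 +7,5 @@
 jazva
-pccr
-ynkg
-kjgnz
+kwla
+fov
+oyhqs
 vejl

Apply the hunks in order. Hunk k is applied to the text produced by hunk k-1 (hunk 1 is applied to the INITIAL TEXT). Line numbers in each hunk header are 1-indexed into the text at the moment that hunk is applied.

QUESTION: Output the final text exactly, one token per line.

Answer: rvvto
qvqkr
acki
hwc
tarwk
yxdsp
jazva
kwla
fov
oyhqs
vejl
rzt

Derivation:
Hunk 1: at line 6 remove [tgeb,atlph,fuk] add [ynkg,kjgnz] -> 11 lines: rvvto qvqkr nrt gjpk tjeda qpksf pccr ynkg kjgnz vejl rzt
Hunk 2: at line 3 remove [gjpk,tjeda,qpksf] add [vjj,yxdsp,jazva] -> 11 lines: rvvto qvqkr nrt vjj yxdsp jazva pccr ynkg kjgnz vejl rzt
Hunk 3: at line 2 remove [nrt] add [acki,hwc,ocy] -> 13 lines: rvvto qvqkr acki hwc ocy vjj yxdsp jazva pccr ynkg kjgnz vejl rzt
Hunk 4: at line 3 remove [ocy,vjj] add [tarwk] -> 12 lines: rvvto qvqkr acki hwc tarwk yxdsp jazva pccr ynkg kjgnz vejl rzt
Hunk 5: at line 7 remove [pccr,ynkg,kjgnz] add [kwla,fov,oyhqs] -> 12 lines: rvvto qvqkr acki hwc tarwk yxdsp jazva kwla fov oyhqs vejl rzt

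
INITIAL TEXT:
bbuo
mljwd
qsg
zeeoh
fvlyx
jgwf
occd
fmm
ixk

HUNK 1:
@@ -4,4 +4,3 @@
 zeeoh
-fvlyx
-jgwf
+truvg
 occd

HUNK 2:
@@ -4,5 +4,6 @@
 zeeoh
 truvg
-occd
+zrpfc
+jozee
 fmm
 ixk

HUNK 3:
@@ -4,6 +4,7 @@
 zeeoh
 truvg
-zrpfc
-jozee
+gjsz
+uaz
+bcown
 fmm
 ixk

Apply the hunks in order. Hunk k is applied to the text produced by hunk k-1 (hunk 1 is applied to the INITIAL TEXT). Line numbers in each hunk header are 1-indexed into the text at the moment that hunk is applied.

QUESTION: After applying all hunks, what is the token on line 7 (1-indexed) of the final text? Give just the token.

Answer: uaz

Derivation:
Hunk 1: at line 4 remove [fvlyx,jgwf] add [truvg] -> 8 lines: bbuo mljwd qsg zeeoh truvg occd fmm ixk
Hunk 2: at line 4 remove [occd] add [zrpfc,jozee] -> 9 lines: bbuo mljwd qsg zeeoh truvg zrpfc jozee fmm ixk
Hunk 3: at line 4 remove [zrpfc,jozee] add [gjsz,uaz,bcown] -> 10 lines: bbuo mljwd qsg zeeoh truvg gjsz uaz bcown fmm ixk
Final line 7: uaz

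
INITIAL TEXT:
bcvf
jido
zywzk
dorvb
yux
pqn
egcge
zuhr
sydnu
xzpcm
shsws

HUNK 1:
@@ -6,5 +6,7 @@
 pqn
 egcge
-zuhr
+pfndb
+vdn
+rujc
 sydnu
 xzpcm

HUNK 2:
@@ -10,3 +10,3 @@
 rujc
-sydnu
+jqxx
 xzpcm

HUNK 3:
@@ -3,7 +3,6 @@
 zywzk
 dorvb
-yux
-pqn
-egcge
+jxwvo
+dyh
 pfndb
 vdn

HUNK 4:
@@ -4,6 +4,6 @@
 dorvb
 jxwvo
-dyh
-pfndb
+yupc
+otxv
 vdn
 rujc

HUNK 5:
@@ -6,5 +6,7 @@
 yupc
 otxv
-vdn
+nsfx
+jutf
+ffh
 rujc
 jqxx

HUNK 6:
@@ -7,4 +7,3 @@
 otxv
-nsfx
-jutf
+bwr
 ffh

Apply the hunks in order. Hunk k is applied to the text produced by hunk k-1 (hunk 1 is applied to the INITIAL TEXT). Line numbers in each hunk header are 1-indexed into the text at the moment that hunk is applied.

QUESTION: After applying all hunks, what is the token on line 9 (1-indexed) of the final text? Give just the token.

Hunk 1: at line 6 remove [zuhr] add [pfndb,vdn,rujc] -> 13 lines: bcvf jido zywzk dorvb yux pqn egcge pfndb vdn rujc sydnu xzpcm shsws
Hunk 2: at line 10 remove [sydnu] add [jqxx] -> 13 lines: bcvf jido zywzk dorvb yux pqn egcge pfndb vdn rujc jqxx xzpcm shsws
Hunk 3: at line 3 remove [yux,pqn,egcge] add [jxwvo,dyh] -> 12 lines: bcvf jido zywzk dorvb jxwvo dyh pfndb vdn rujc jqxx xzpcm shsws
Hunk 4: at line 4 remove [dyh,pfndb] add [yupc,otxv] -> 12 lines: bcvf jido zywzk dorvb jxwvo yupc otxv vdn rujc jqxx xzpcm shsws
Hunk 5: at line 6 remove [vdn] add [nsfx,jutf,ffh] -> 14 lines: bcvf jido zywzk dorvb jxwvo yupc otxv nsfx jutf ffh rujc jqxx xzpcm shsws
Hunk 6: at line 7 remove [nsfx,jutf] add [bwr] -> 13 lines: bcvf jido zywzk dorvb jxwvo yupc otxv bwr ffh rujc jqxx xzpcm shsws
Final line 9: ffh

Answer: ffh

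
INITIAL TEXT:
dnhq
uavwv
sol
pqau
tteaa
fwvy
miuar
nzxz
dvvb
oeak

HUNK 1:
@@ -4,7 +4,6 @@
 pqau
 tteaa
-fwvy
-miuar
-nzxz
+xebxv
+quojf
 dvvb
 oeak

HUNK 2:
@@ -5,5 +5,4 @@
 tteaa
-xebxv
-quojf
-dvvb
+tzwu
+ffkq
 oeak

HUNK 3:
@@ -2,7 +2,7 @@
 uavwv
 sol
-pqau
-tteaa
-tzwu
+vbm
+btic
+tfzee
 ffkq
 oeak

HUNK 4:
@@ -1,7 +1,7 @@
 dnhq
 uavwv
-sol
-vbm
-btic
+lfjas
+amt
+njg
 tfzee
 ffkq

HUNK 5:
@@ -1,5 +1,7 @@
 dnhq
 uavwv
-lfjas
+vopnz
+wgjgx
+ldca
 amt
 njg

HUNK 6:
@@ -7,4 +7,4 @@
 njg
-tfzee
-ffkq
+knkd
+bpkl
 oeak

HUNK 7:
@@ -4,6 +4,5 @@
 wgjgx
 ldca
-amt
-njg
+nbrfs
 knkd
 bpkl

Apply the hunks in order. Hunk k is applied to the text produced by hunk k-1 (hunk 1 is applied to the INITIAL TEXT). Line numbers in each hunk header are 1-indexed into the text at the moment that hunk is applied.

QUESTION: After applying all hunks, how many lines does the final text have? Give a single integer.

Hunk 1: at line 4 remove [fwvy,miuar,nzxz] add [xebxv,quojf] -> 9 lines: dnhq uavwv sol pqau tteaa xebxv quojf dvvb oeak
Hunk 2: at line 5 remove [xebxv,quojf,dvvb] add [tzwu,ffkq] -> 8 lines: dnhq uavwv sol pqau tteaa tzwu ffkq oeak
Hunk 3: at line 2 remove [pqau,tteaa,tzwu] add [vbm,btic,tfzee] -> 8 lines: dnhq uavwv sol vbm btic tfzee ffkq oeak
Hunk 4: at line 1 remove [sol,vbm,btic] add [lfjas,amt,njg] -> 8 lines: dnhq uavwv lfjas amt njg tfzee ffkq oeak
Hunk 5: at line 1 remove [lfjas] add [vopnz,wgjgx,ldca] -> 10 lines: dnhq uavwv vopnz wgjgx ldca amt njg tfzee ffkq oeak
Hunk 6: at line 7 remove [tfzee,ffkq] add [knkd,bpkl] -> 10 lines: dnhq uavwv vopnz wgjgx ldca amt njg knkd bpkl oeak
Hunk 7: at line 4 remove [amt,njg] add [nbrfs] -> 9 lines: dnhq uavwv vopnz wgjgx ldca nbrfs knkd bpkl oeak
Final line count: 9

Answer: 9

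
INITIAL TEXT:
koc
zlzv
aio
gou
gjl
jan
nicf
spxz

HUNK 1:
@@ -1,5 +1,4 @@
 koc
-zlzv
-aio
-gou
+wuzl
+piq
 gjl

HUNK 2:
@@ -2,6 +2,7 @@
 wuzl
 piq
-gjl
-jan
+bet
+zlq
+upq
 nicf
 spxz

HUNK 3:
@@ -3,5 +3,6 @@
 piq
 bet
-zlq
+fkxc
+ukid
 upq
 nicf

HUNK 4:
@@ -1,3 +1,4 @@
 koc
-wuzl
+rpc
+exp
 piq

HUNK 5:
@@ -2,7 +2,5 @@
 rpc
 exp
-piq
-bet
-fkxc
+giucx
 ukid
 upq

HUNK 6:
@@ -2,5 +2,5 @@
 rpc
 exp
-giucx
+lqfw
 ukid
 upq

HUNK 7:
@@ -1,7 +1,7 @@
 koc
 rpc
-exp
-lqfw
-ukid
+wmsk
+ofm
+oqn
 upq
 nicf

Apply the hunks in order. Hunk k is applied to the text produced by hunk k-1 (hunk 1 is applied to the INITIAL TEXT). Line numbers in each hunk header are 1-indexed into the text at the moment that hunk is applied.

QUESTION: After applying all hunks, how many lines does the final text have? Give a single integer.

Hunk 1: at line 1 remove [zlzv,aio,gou] add [wuzl,piq] -> 7 lines: koc wuzl piq gjl jan nicf spxz
Hunk 2: at line 2 remove [gjl,jan] add [bet,zlq,upq] -> 8 lines: koc wuzl piq bet zlq upq nicf spxz
Hunk 3: at line 3 remove [zlq] add [fkxc,ukid] -> 9 lines: koc wuzl piq bet fkxc ukid upq nicf spxz
Hunk 4: at line 1 remove [wuzl] add [rpc,exp] -> 10 lines: koc rpc exp piq bet fkxc ukid upq nicf spxz
Hunk 5: at line 2 remove [piq,bet,fkxc] add [giucx] -> 8 lines: koc rpc exp giucx ukid upq nicf spxz
Hunk 6: at line 2 remove [giucx] add [lqfw] -> 8 lines: koc rpc exp lqfw ukid upq nicf spxz
Hunk 7: at line 1 remove [exp,lqfw,ukid] add [wmsk,ofm,oqn] -> 8 lines: koc rpc wmsk ofm oqn upq nicf spxz
Final line count: 8

Answer: 8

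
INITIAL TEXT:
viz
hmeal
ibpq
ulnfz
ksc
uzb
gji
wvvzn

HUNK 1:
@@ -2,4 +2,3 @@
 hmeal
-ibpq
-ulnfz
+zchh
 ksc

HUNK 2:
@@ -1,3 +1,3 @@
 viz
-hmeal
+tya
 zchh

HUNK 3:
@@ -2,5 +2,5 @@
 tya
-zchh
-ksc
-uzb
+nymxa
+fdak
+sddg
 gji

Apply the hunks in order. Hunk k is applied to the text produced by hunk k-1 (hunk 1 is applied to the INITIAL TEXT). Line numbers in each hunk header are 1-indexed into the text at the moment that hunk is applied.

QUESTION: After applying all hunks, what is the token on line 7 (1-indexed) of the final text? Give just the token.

Hunk 1: at line 2 remove [ibpq,ulnfz] add [zchh] -> 7 lines: viz hmeal zchh ksc uzb gji wvvzn
Hunk 2: at line 1 remove [hmeal] add [tya] -> 7 lines: viz tya zchh ksc uzb gji wvvzn
Hunk 3: at line 2 remove [zchh,ksc,uzb] add [nymxa,fdak,sddg] -> 7 lines: viz tya nymxa fdak sddg gji wvvzn
Final line 7: wvvzn

Answer: wvvzn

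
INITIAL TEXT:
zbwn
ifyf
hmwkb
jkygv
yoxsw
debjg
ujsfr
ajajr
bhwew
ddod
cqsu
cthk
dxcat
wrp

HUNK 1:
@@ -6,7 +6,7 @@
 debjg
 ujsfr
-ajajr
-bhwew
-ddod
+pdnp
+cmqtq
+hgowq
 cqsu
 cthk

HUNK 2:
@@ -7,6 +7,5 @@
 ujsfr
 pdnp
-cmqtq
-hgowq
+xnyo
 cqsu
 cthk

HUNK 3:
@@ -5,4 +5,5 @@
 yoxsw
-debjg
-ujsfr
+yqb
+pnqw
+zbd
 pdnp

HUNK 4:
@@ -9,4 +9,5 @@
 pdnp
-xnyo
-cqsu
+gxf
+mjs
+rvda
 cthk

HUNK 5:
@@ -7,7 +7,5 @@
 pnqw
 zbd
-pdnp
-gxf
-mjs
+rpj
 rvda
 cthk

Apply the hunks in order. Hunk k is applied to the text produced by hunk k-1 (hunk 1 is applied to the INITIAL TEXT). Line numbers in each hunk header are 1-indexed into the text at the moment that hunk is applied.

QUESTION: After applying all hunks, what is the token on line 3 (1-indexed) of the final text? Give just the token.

Hunk 1: at line 6 remove [ajajr,bhwew,ddod] add [pdnp,cmqtq,hgowq] -> 14 lines: zbwn ifyf hmwkb jkygv yoxsw debjg ujsfr pdnp cmqtq hgowq cqsu cthk dxcat wrp
Hunk 2: at line 7 remove [cmqtq,hgowq] add [xnyo] -> 13 lines: zbwn ifyf hmwkb jkygv yoxsw debjg ujsfr pdnp xnyo cqsu cthk dxcat wrp
Hunk 3: at line 5 remove [debjg,ujsfr] add [yqb,pnqw,zbd] -> 14 lines: zbwn ifyf hmwkb jkygv yoxsw yqb pnqw zbd pdnp xnyo cqsu cthk dxcat wrp
Hunk 4: at line 9 remove [xnyo,cqsu] add [gxf,mjs,rvda] -> 15 lines: zbwn ifyf hmwkb jkygv yoxsw yqb pnqw zbd pdnp gxf mjs rvda cthk dxcat wrp
Hunk 5: at line 7 remove [pdnp,gxf,mjs] add [rpj] -> 13 lines: zbwn ifyf hmwkb jkygv yoxsw yqb pnqw zbd rpj rvda cthk dxcat wrp
Final line 3: hmwkb

Answer: hmwkb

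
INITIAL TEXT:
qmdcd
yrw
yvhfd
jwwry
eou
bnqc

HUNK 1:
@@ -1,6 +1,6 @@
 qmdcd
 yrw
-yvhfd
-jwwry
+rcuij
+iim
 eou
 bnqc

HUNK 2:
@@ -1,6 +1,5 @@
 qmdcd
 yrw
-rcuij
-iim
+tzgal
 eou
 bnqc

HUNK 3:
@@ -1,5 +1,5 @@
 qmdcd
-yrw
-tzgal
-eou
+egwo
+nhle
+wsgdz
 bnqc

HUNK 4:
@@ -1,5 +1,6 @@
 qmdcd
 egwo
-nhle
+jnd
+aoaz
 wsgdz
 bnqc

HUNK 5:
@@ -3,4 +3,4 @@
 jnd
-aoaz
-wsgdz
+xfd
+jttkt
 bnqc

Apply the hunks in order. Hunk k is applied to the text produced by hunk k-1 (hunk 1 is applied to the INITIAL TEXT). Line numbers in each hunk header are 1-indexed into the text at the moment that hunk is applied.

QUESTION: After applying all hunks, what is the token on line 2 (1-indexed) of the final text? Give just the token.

Hunk 1: at line 1 remove [yvhfd,jwwry] add [rcuij,iim] -> 6 lines: qmdcd yrw rcuij iim eou bnqc
Hunk 2: at line 1 remove [rcuij,iim] add [tzgal] -> 5 lines: qmdcd yrw tzgal eou bnqc
Hunk 3: at line 1 remove [yrw,tzgal,eou] add [egwo,nhle,wsgdz] -> 5 lines: qmdcd egwo nhle wsgdz bnqc
Hunk 4: at line 1 remove [nhle] add [jnd,aoaz] -> 6 lines: qmdcd egwo jnd aoaz wsgdz bnqc
Hunk 5: at line 3 remove [aoaz,wsgdz] add [xfd,jttkt] -> 6 lines: qmdcd egwo jnd xfd jttkt bnqc
Final line 2: egwo

Answer: egwo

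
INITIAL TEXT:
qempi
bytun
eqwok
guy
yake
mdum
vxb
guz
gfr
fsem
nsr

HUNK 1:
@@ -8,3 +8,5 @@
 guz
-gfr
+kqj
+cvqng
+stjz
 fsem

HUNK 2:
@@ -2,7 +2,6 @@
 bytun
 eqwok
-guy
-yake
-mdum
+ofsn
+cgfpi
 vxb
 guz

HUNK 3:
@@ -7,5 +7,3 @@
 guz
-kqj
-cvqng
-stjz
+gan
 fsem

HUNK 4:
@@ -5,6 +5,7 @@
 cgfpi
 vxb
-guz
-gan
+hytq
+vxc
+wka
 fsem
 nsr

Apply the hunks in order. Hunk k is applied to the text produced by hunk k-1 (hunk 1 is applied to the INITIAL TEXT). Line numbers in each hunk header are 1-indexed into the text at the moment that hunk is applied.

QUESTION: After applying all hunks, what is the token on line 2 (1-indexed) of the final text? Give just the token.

Answer: bytun

Derivation:
Hunk 1: at line 8 remove [gfr] add [kqj,cvqng,stjz] -> 13 lines: qempi bytun eqwok guy yake mdum vxb guz kqj cvqng stjz fsem nsr
Hunk 2: at line 2 remove [guy,yake,mdum] add [ofsn,cgfpi] -> 12 lines: qempi bytun eqwok ofsn cgfpi vxb guz kqj cvqng stjz fsem nsr
Hunk 3: at line 7 remove [kqj,cvqng,stjz] add [gan] -> 10 lines: qempi bytun eqwok ofsn cgfpi vxb guz gan fsem nsr
Hunk 4: at line 5 remove [guz,gan] add [hytq,vxc,wka] -> 11 lines: qempi bytun eqwok ofsn cgfpi vxb hytq vxc wka fsem nsr
Final line 2: bytun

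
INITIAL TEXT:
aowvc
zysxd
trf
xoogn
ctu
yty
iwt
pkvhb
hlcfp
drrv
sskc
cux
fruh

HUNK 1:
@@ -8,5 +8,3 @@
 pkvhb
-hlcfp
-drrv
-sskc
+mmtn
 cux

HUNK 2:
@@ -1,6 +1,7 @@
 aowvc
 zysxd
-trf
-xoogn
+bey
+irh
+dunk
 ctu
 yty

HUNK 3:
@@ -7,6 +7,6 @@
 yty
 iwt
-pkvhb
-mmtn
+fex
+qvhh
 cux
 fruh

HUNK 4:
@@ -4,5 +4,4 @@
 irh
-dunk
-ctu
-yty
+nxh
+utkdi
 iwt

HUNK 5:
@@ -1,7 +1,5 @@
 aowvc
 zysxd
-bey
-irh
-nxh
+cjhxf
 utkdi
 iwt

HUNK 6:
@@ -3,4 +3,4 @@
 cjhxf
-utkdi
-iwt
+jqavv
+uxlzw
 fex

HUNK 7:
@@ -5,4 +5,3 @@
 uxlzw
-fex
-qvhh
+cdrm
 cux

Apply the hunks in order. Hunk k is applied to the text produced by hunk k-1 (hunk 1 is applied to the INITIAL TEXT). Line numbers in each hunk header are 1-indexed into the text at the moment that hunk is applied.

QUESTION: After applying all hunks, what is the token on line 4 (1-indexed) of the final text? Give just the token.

Answer: jqavv

Derivation:
Hunk 1: at line 8 remove [hlcfp,drrv,sskc] add [mmtn] -> 11 lines: aowvc zysxd trf xoogn ctu yty iwt pkvhb mmtn cux fruh
Hunk 2: at line 1 remove [trf,xoogn] add [bey,irh,dunk] -> 12 lines: aowvc zysxd bey irh dunk ctu yty iwt pkvhb mmtn cux fruh
Hunk 3: at line 7 remove [pkvhb,mmtn] add [fex,qvhh] -> 12 lines: aowvc zysxd bey irh dunk ctu yty iwt fex qvhh cux fruh
Hunk 4: at line 4 remove [dunk,ctu,yty] add [nxh,utkdi] -> 11 lines: aowvc zysxd bey irh nxh utkdi iwt fex qvhh cux fruh
Hunk 5: at line 1 remove [bey,irh,nxh] add [cjhxf] -> 9 lines: aowvc zysxd cjhxf utkdi iwt fex qvhh cux fruh
Hunk 6: at line 3 remove [utkdi,iwt] add [jqavv,uxlzw] -> 9 lines: aowvc zysxd cjhxf jqavv uxlzw fex qvhh cux fruh
Hunk 7: at line 5 remove [fex,qvhh] add [cdrm] -> 8 lines: aowvc zysxd cjhxf jqavv uxlzw cdrm cux fruh
Final line 4: jqavv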